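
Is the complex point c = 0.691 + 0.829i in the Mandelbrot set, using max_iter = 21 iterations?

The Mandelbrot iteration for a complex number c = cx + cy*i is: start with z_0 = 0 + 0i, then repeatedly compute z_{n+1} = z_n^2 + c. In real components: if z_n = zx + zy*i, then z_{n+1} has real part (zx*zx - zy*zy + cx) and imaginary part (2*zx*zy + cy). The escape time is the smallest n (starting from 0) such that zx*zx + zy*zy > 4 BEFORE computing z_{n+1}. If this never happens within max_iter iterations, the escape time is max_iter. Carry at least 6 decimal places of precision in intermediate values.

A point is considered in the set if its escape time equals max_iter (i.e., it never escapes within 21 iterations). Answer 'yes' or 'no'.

Answer: no

Derivation:
z_0 = 0 + 0i, c = 0.6910 + 0.8290i
Iter 1: z = 0.6910 + 0.8290i, |z|^2 = 1.1647
Iter 2: z = 0.4812 + 1.9747i, |z|^2 = 4.1309
Escaped at iteration 2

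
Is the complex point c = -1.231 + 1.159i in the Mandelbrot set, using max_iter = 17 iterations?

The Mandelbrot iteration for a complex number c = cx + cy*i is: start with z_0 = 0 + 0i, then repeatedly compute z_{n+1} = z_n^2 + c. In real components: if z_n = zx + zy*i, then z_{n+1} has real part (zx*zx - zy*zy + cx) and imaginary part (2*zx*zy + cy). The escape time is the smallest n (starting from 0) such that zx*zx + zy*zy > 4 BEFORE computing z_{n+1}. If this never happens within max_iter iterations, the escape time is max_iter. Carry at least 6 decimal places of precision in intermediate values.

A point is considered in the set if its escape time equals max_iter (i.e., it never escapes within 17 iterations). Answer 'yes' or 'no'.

Answer: no

Derivation:
z_0 = 0 + 0i, c = -1.2310 + 1.1590i
Iter 1: z = -1.2310 + 1.1590i, |z|^2 = 2.8586
Iter 2: z = -1.0589 + -1.6945i, |z|^2 = 3.9925
Iter 3: z = -2.9809 + 4.7476i, |z|^2 = 31.4252
Escaped at iteration 3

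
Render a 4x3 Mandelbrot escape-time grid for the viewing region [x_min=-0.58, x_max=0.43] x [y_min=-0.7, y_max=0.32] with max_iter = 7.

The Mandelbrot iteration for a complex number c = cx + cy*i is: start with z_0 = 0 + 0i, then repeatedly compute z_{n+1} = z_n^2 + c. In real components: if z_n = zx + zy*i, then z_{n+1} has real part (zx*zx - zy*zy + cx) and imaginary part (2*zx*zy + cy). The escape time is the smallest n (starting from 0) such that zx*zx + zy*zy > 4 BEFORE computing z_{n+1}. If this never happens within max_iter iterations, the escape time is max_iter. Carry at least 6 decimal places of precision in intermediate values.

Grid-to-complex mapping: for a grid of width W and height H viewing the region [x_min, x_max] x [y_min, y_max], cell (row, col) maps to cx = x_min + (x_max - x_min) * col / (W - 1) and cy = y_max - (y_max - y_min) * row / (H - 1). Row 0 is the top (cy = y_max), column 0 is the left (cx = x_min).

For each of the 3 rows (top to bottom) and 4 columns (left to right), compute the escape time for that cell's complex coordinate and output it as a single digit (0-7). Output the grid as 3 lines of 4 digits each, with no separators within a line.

Answer: 7777
7777
7774

Derivation:
(row=0, col=0): c = -0.5800 + 0.3200i → escape time 7
(row=0, col=1): c = -0.2433 + 0.3200i → escape time 7
(row=0, col=2): c = 0.0933 + 0.3200i → escape time 7
(row=0, col=3): c = 0.4300 + 0.3200i → escape time 7
(row=1, col=0): c = -0.5800 + -0.1900i → escape time 7
(row=1, col=1): c = -0.2433 + -0.1900i → escape time 7
(row=1, col=2): c = 0.0933 + -0.1900i → escape time 7
(row=1, col=3): c = 0.4300 + -0.1900i → escape time 7
(row=2, col=0): c = -0.5800 + -0.7000i → escape time 7
(row=2, col=1): c = -0.2433 + -0.7000i → escape time 7
(row=2, col=2): c = 0.0933 + -0.7000i → escape time 7
(row=2, col=3): c = 0.4300 + -0.7000i → escape time 4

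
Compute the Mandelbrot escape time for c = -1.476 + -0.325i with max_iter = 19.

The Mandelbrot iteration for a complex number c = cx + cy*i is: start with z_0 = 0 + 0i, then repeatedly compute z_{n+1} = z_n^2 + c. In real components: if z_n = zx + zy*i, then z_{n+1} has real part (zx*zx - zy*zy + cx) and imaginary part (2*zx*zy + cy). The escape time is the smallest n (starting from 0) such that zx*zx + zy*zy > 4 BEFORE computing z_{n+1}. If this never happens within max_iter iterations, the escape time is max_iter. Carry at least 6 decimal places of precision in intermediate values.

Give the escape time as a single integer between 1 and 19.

Answer: 5

Derivation:
z_0 = 0 + 0i, c = -1.4760 + -0.3250i
Iter 1: z = -1.4760 + -0.3250i, |z|^2 = 2.2842
Iter 2: z = 0.5970 + 0.6344i, |z|^2 = 0.7588
Iter 3: z = -1.5221 + 0.4324i, |z|^2 = 2.5038
Iter 4: z = 0.6538 + -1.6414i, |z|^2 = 3.1216
Iter 5: z = -3.7425 + -2.4714i, |z|^2 = 20.1144
Escaped at iteration 5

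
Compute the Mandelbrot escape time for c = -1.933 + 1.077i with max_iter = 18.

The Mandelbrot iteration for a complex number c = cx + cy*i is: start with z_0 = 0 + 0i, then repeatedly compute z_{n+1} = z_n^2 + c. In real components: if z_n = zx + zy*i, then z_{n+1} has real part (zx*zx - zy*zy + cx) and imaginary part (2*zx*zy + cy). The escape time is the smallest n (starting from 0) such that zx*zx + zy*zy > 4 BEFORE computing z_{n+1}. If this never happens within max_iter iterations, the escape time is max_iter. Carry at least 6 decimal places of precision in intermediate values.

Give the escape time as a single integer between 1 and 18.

z_0 = 0 + 0i, c = -1.9330 + 1.0770i
Iter 1: z = -1.9330 + 1.0770i, |z|^2 = 4.8964
Escaped at iteration 1

Answer: 1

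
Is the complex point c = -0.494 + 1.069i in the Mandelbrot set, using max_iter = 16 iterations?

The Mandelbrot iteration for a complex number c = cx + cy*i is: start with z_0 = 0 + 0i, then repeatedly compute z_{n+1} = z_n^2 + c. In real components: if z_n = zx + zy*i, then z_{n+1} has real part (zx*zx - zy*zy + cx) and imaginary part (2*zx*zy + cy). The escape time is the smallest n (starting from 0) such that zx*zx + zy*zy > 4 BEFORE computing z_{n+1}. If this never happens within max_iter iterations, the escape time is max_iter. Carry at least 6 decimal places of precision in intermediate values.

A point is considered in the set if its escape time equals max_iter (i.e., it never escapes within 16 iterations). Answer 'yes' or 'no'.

Answer: no

Derivation:
z_0 = 0 + 0i, c = -0.4940 + 1.0690i
Iter 1: z = -0.4940 + 1.0690i, |z|^2 = 1.3868
Iter 2: z = -1.3927 + 0.0128i, |z|^2 = 1.9398
Iter 3: z = 1.4455 + 1.0333i, |z|^2 = 3.1572
Iter 4: z = 0.5279 + 4.0562i, |z|^2 = 16.7315
Escaped at iteration 4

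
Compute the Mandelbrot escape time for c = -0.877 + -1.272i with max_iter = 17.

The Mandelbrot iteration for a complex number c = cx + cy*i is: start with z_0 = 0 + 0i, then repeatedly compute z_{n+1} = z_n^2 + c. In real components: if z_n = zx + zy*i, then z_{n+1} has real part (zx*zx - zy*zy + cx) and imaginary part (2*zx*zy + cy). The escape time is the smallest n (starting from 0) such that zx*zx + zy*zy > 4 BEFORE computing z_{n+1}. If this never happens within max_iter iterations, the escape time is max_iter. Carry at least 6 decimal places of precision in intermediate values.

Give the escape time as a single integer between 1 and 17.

z_0 = 0 + 0i, c = -0.8770 + -1.2720i
Iter 1: z = -0.8770 + -1.2720i, |z|^2 = 2.3871
Iter 2: z = -1.7259 + 0.9591i, |z|^2 = 3.8984
Iter 3: z = 1.1817 + -4.5825i, |z|^2 = 22.3957
Escaped at iteration 3

Answer: 3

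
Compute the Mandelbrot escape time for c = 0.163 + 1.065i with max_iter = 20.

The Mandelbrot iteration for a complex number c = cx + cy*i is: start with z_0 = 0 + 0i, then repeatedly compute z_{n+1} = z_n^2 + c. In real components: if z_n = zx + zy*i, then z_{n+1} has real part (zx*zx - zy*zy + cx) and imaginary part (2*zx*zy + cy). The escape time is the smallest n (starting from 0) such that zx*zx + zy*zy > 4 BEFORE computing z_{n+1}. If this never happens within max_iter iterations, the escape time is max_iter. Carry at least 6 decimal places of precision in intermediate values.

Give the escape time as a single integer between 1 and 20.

z_0 = 0 + 0i, c = 0.1630 + 1.0650i
Iter 1: z = 0.1630 + 1.0650i, |z|^2 = 1.1608
Iter 2: z = -0.9447 + 1.4122i, |z|^2 = 2.8867
Iter 3: z = -0.9389 + -1.6031i, |z|^2 = 3.4514
Iter 4: z = -1.5253 + 4.0753i, |z|^2 = 18.9342
Escaped at iteration 4

Answer: 4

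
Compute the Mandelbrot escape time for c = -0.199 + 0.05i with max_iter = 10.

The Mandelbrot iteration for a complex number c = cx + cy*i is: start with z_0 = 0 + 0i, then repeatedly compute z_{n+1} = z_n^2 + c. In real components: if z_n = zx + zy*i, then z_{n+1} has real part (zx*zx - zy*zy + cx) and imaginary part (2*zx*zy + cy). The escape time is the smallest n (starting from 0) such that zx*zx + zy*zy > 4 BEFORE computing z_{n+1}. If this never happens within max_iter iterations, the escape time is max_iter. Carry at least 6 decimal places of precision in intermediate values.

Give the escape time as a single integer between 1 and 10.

z_0 = 0 + 0i, c = -0.1990 + 0.0500i
Iter 1: z = -0.1990 + 0.0500i, |z|^2 = 0.0421
Iter 2: z = -0.1619 + 0.0301i, |z|^2 = 0.0271
Iter 3: z = -0.1737 + 0.0403i, |z|^2 = 0.0318
Iter 4: z = -0.1705 + 0.0360i, |z|^2 = 0.0304
Iter 5: z = -0.1712 + 0.0377i, |z|^2 = 0.0307
Iter 6: z = -0.1711 + 0.0371i, |z|^2 = 0.0306
Iter 7: z = -0.1711 + 0.0373i, |z|^2 = 0.0307
Iter 8: z = -0.1711 + 0.0372i, |z|^2 = 0.0307
Iter 9: z = -0.1711 + 0.0373i, |z|^2 = 0.0307

Answer: 10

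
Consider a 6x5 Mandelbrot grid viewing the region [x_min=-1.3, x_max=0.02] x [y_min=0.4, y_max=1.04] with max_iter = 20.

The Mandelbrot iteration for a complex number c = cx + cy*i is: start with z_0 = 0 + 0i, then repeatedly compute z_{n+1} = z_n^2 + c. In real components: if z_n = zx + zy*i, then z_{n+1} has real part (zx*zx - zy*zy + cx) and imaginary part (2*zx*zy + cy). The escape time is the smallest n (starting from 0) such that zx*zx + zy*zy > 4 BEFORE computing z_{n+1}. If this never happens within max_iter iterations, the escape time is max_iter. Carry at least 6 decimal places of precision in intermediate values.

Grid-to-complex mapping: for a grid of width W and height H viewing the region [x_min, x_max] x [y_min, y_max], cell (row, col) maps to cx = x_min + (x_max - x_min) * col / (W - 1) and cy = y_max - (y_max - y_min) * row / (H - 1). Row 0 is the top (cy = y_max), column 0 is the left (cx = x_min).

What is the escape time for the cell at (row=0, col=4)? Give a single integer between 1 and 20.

z_0 = 0 + 0i, c = -0.2440 + 1.0400i
Iter 1: z = -0.2440 + 1.0400i, |z|^2 = 1.1411
Iter 2: z = -1.2661 + 0.5325i, |z|^2 = 1.8865
Iter 3: z = 1.0754 + -0.3083i, |z|^2 = 1.2515
Iter 4: z = 0.8174 + 0.3769i, |z|^2 = 0.8102
Iter 5: z = 0.2821 + 1.6562i, |z|^2 = 2.8224
Iter 6: z = -2.9073 + 1.9743i, |z|^2 = 12.3503
Escaped at iteration 6

Answer: 6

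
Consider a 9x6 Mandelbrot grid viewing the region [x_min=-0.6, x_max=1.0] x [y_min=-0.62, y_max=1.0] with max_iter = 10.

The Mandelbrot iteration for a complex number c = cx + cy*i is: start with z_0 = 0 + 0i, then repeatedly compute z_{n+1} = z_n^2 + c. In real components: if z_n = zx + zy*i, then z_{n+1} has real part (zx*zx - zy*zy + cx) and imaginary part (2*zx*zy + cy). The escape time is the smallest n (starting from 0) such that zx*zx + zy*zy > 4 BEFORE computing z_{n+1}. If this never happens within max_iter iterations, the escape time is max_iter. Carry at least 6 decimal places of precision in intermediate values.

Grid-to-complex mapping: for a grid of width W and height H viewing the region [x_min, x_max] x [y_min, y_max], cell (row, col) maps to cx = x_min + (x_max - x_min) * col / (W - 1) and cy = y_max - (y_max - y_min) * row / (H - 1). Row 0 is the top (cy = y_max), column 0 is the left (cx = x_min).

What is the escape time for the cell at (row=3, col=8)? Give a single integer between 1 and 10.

Answer: 2

Derivation:
z_0 = 0 + 0i, c = 1.0000 + 0.0280i
Iter 1: z = 1.0000 + 0.0280i, |z|^2 = 1.0008
Iter 2: z = 1.9992 + 0.0840i, |z|^2 = 4.0039
Escaped at iteration 2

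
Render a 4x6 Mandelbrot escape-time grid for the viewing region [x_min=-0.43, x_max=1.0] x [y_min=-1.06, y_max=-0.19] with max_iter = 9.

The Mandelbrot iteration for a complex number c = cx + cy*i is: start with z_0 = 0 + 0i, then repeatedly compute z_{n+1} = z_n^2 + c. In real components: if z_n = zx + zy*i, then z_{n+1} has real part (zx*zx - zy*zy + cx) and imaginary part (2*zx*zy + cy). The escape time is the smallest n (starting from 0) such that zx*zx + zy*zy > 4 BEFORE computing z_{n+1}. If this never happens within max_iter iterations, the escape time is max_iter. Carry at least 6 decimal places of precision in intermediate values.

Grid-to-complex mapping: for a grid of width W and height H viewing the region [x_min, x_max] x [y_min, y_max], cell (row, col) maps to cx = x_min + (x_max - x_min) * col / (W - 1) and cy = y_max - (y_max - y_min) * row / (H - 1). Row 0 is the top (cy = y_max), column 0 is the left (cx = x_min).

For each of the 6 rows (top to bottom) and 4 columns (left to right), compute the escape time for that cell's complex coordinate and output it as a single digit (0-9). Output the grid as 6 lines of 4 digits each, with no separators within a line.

Answer: 9952
9952
9942
7932
5632
4422

Derivation:
(row=0, col=0): c = -0.4300 + -0.1900i → escape time 9
(row=0, col=1): c = 0.0467 + -0.1900i → escape time 9
(row=0, col=2): c = 0.5233 + -0.1900i → escape time 5
(row=0, col=3): c = 1.0000 + -0.1900i → escape time 2
(row=1, col=0): c = -0.4300 + -0.3640i → escape time 9
(row=1, col=1): c = 0.0467 + -0.3640i → escape time 9
(row=1, col=2): c = 0.5233 + -0.3640i → escape time 5
(row=1, col=3): c = 1.0000 + -0.3640i → escape time 2
(row=2, col=0): c = -0.4300 + -0.5380i → escape time 9
(row=2, col=1): c = 0.0467 + -0.5380i → escape time 9
(row=2, col=2): c = 0.5233 + -0.5380i → escape time 4
(row=2, col=3): c = 1.0000 + -0.5380i → escape time 2
(row=3, col=0): c = -0.4300 + -0.7120i → escape time 7
(row=3, col=1): c = 0.0467 + -0.7120i → escape time 9
(row=3, col=2): c = 0.5233 + -0.7120i → escape time 3
(row=3, col=3): c = 1.0000 + -0.7120i → escape time 2
(row=4, col=0): c = -0.4300 + -0.8860i → escape time 5
(row=4, col=1): c = 0.0467 + -0.8860i → escape time 6
(row=4, col=2): c = 0.5233 + -0.8860i → escape time 3
(row=4, col=3): c = 1.0000 + -0.8860i → escape time 2
(row=5, col=0): c = -0.4300 + -1.0600i → escape time 4
(row=5, col=1): c = 0.0467 + -1.0600i → escape time 4
(row=5, col=2): c = 0.5233 + -1.0600i → escape time 2
(row=5, col=3): c = 1.0000 + -1.0600i → escape time 2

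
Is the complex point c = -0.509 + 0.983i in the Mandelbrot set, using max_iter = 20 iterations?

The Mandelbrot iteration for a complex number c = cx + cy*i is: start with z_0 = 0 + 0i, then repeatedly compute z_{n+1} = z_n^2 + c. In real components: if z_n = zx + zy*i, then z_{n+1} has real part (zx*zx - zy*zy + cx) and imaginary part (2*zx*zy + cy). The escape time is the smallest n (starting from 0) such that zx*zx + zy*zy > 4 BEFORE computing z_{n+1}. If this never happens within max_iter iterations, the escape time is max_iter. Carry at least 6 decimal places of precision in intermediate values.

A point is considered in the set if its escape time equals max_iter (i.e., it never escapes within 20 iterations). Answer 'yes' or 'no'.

z_0 = 0 + 0i, c = -0.5090 + 0.9830i
Iter 1: z = -0.5090 + 0.9830i, |z|^2 = 1.2254
Iter 2: z = -1.2162 + -0.0177i, |z|^2 = 1.4795
Iter 3: z = 0.9698 + 1.0260i, |z|^2 = 1.9934
Iter 4: z = -0.6211 + 2.9732i, |z|^2 = 9.2258
Escaped at iteration 4

Answer: no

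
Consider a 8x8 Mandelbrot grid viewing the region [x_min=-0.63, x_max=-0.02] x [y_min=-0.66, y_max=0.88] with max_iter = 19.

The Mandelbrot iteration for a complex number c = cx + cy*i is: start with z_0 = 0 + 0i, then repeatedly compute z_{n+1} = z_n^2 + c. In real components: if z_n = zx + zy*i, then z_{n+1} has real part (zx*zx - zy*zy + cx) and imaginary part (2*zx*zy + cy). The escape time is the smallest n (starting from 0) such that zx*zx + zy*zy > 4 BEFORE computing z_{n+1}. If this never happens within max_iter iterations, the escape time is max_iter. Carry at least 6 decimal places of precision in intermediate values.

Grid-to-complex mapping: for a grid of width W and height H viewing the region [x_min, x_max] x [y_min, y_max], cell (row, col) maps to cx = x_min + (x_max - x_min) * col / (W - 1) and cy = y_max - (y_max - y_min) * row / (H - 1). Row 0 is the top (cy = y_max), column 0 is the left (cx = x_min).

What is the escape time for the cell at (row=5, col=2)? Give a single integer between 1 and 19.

z_0 = 0 + 0i, c = -0.4557 + -0.2200i
Iter 1: z = -0.4557 + -0.2200i, |z|^2 = 0.2561
Iter 2: z = -0.2964 + -0.0195i, |z|^2 = 0.0883
Iter 3: z = -0.3682 + -0.2084i, |z|^2 = 0.1790
Iter 4: z = -0.3636 + -0.0665i, |z|^2 = 0.1366
Iter 5: z = -0.3279 + -0.1716i, |z|^2 = 0.1370
Iter 6: z = -0.3776 + -0.1074i, |z|^2 = 0.1541
Iter 7: z = -0.3246 + -0.1389i, |z|^2 = 0.1247
Iter 8: z = -0.3696 + -0.1298i, |z|^2 = 0.1535
Iter 9: z = -0.3360 + -0.1240i, |z|^2 = 0.1283
Iter 10: z = -0.3582 + -0.1367i, |z|^2 = 0.1470
Iter 11: z = -0.3461 + -0.1221i, |z|^2 = 0.1347
Iter 12: z = -0.3509 + -0.1355i, |z|^2 = 0.1415
Iter 13: z = -0.3510 + -0.1249i, |z|^2 = 0.1388
Iter 14: z = -0.3481 + -0.1323i, |z|^2 = 0.1387
Iter 15: z = -0.3520 + -0.1279i, |z|^2 = 0.1403
Iter 16: z = -0.3481 + -0.1300i, |z|^2 = 0.1381
Iter 17: z = -0.3514 + -0.1295i, |z|^2 = 0.1403
Iter 18: z = -0.3490 + -0.1290i, |z|^2 = 0.1384

Answer: 19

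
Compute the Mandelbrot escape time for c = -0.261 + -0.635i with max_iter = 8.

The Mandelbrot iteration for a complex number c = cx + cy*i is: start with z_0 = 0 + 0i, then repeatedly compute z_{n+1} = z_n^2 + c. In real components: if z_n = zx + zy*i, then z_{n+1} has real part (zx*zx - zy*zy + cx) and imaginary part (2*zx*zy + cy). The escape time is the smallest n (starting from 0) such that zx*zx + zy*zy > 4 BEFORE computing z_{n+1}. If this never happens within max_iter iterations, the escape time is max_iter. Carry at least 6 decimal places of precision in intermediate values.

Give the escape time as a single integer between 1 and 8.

z_0 = 0 + 0i, c = -0.2610 + -0.6350i
Iter 1: z = -0.2610 + -0.6350i, |z|^2 = 0.4713
Iter 2: z = -0.5961 + -0.3035i, |z|^2 = 0.4475
Iter 3: z = 0.0022 + -0.2731i, |z|^2 = 0.0746
Iter 4: z = -0.3356 + -0.6362i, |z|^2 = 0.5174
Iter 5: z = -0.5531 + -0.2080i, |z|^2 = 0.3492
Iter 6: z = 0.0017 + -0.4049i, |z|^2 = 0.1640
Iter 7: z = -0.4250 + -0.6364i, |z|^2 = 0.5856

Answer: 8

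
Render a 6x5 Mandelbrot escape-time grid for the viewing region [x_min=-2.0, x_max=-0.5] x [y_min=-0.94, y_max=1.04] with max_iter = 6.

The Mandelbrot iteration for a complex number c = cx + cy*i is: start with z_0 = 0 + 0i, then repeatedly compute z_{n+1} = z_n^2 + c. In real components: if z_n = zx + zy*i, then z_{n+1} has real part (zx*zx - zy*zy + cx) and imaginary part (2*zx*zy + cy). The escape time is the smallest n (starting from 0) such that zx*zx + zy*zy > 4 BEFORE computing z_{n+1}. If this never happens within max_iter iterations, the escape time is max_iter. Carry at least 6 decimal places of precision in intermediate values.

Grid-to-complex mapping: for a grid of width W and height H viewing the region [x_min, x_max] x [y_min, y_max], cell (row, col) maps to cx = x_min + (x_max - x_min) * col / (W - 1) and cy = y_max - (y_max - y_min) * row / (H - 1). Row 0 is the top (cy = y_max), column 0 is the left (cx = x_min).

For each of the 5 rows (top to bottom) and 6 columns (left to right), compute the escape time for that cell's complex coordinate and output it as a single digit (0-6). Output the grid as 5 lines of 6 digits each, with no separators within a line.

(row=0, col=0): c = -2.0000 + 1.0400i → escape time 1
(row=0, col=1): c = -1.7000 + 1.0400i → escape time 2
(row=0, col=2): c = -1.4000 + 1.0400i → escape time 3
(row=0, col=3): c = -1.1000 + 1.0400i → escape time 3
(row=0, col=4): c = -0.8000 + 1.0400i → escape time 3
(row=0, col=5): c = -0.5000 + 1.0400i → escape time 4
(row=1, col=0): c = -2.0000 + 0.5450i → escape time 1
(row=1, col=1): c = -1.7000 + 0.5450i → escape time 3
(row=1, col=2): c = -1.4000 + 0.5450i → escape time 3
(row=1, col=3): c = -1.1000 + 0.5450i → escape time 5
(row=1, col=4): c = -0.8000 + 0.5450i → escape time 6
(row=1, col=5): c = -0.5000 + 0.5450i → escape time 6
(row=2, col=0): c = -2.0000 + 0.0500i → escape time 1
(row=2, col=1): c = -1.7000 + 0.0500i → escape time 6
(row=2, col=2): c = -1.4000 + 0.0500i → escape time 6
(row=2, col=3): c = -1.1000 + 0.0500i → escape time 6
(row=2, col=4): c = -0.8000 + 0.0500i → escape time 6
(row=2, col=5): c = -0.5000 + 0.0500i → escape time 6
(row=3, col=0): c = -2.0000 + -0.4450i → escape time 1
(row=3, col=1): c = -1.7000 + -0.4450i → escape time 3
(row=3, col=2): c = -1.4000 + -0.4450i → escape time 4
(row=3, col=3): c = -1.1000 + -0.4450i → escape time 5
(row=3, col=4): c = -0.8000 + -0.4450i → escape time 6
(row=3, col=5): c = -0.5000 + -0.4450i → escape time 6
(row=4, col=0): c = -2.0000 + -0.9400i → escape time 1
(row=4, col=1): c = -1.7000 + -0.9400i → escape time 2
(row=4, col=2): c = -1.4000 + -0.9400i → escape time 3
(row=4, col=3): c = -1.1000 + -0.9400i → escape time 3
(row=4, col=4): c = -0.8000 + -0.9400i → escape time 3
(row=4, col=5): c = -0.5000 + -0.9400i → escape time 4

Answer: 123334
133566
166666
134566
123334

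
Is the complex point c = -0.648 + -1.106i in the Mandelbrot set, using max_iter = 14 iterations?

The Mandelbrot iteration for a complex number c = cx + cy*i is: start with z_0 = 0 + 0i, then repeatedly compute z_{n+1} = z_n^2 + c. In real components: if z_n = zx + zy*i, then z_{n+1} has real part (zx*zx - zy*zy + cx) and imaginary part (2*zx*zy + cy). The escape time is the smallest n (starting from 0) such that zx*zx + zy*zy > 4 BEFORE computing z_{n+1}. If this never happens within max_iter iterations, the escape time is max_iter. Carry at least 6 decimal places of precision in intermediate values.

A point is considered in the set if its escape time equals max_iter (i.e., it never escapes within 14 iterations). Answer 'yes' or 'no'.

z_0 = 0 + 0i, c = -0.6480 + -1.1060i
Iter 1: z = -0.6480 + -1.1060i, |z|^2 = 1.6431
Iter 2: z = -1.4513 + 0.3274i, |z|^2 = 2.2135
Iter 3: z = 1.3512 + -2.0563i, |z|^2 = 6.0539
Escaped at iteration 3

Answer: no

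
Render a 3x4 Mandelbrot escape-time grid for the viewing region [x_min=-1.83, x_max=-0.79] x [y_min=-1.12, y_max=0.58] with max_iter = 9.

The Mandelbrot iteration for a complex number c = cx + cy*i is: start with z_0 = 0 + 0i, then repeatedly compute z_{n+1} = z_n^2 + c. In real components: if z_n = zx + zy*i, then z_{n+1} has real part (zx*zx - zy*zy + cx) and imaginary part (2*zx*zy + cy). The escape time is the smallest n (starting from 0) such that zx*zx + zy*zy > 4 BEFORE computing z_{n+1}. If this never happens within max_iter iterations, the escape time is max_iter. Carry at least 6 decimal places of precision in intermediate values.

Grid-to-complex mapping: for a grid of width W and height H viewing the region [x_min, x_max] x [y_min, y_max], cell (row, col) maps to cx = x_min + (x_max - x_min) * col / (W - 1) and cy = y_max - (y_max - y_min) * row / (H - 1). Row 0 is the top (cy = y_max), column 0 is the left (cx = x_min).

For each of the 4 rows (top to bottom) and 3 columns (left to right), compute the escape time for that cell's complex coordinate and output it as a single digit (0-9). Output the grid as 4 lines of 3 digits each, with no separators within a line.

(row=0, col=0): c = -1.8300 + 0.5800i → escape time 3
(row=0, col=1): c = -1.3100 + 0.5800i → escape time 3
(row=0, col=2): c = -0.7900 + 0.5800i → escape time 5
(row=1, col=0): c = -1.8300 + 0.0133i → escape time 8
(row=1, col=1): c = -1.3100 + 0.0133i → escape time 9
(row=1, col=2): c = -0.7900 + 0.0133i → escape time 9
(row=2, col=0): c = -1.8300 + -0.5533i → escape time 3
(row=2, col=1): c = -1.3100 + -0.5533i → escape time 3
(row=2, col=2): c = -0.7900 + -0.5533i → escape time 6
(row=3, col=0): c = -1.8300 + -1.1200i → escape time 1
(row=3, col=1): c = -1.3100 + -1.1200i → escape time 2
(row=3, col=2): c = -0.7900 + -1.1200i → escape time 3

Answer: 335
899
336
123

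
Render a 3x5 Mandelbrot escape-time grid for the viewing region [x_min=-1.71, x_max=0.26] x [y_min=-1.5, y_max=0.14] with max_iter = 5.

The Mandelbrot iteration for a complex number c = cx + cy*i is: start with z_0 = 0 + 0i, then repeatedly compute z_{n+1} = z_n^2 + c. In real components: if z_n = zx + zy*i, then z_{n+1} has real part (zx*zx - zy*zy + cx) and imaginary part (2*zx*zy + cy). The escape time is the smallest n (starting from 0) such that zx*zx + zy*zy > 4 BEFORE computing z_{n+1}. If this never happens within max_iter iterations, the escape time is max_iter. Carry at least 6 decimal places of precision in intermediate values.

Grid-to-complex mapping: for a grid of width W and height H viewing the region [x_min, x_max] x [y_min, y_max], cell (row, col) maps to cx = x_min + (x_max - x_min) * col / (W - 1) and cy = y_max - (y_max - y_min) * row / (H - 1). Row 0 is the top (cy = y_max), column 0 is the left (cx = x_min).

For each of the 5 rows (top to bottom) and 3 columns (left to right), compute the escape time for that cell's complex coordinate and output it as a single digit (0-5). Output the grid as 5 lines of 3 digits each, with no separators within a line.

(row=0, col=0): c = -1.7100 + 0.1400i → escape time 4
(row=0, col=1): c = -0.7250 + 0.1400i → escape time 5
(row=0, col=2): c = 0.2600 + 0.1400i → escape time 5
(row=1, col=0): c = -1.7100 + -0.2700i → escape time 4
(row=1, col=1): c = -0.7250 + -0.2700i → escape time 5
(row=1, col=2): c = 0.2600 + -0.2700i → escape time 5
(row=2, col=0): c = -1.7100 + -0.6800i → escape time 3
(row=2, col=1): c = -0.7250 + -0.6800i → escape time 5
(row=2, col=2): c = 0.2600 + -0.6800i → escape time 5
(row=3, col=0): c = -1.7100 + -1.0900i → escape time 1
(row=3, col=1): c = -0.7250 + -1.0900i → escape time 3
(row=3, col=2): c = 0.2600 + -1.0900i → escape time 3
(row=4, col=0): c = -1.7100 + -1.5000i → escape time 1
(row=4, col=1): c = -0.7250 + -1.5000i → escape time 2
(row=4, col=2): c = 0.2600 + -1.5000i → escape time 2

Answer: 455
455
355
133
122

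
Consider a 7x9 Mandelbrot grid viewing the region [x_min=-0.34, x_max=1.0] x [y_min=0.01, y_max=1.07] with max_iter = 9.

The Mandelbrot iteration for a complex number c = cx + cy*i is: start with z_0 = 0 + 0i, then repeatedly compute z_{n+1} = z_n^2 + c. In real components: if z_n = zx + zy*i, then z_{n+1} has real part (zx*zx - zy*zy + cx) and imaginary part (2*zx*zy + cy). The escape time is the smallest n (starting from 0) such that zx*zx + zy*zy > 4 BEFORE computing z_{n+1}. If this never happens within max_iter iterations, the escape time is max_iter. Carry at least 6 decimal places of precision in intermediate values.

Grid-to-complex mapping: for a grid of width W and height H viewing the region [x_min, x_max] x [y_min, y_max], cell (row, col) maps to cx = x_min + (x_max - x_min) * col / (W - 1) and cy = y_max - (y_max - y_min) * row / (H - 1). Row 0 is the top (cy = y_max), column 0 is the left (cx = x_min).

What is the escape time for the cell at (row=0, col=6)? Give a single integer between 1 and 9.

Answer: 2

Derivation:
z_0 = 0 + 0i, c = 1.0000 + 1.0700i
Iter 1: z = 1.0000 + 1.0700i, |z|^2 = 2.1449
Iter 2: z = 0.8551 + 3.2100i, |z|^2 = 11.0353
Escaped at iteration 2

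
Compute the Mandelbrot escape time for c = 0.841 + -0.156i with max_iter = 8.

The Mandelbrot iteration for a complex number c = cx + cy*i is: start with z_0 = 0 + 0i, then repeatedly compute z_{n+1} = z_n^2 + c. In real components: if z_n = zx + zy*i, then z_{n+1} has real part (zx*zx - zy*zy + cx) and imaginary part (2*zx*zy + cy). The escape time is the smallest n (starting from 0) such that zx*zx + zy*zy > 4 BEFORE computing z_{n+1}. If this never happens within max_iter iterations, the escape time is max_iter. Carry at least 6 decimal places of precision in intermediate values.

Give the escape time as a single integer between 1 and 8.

Answer: 3

Derivation:
z_0 = 0 + 0i, c = 0.8410 + -0.1560i
Iter 1: z = 0.8410 + -0.1560i, |z|^2 = 0.7316
Iter 2: z = 1.5239 + -0.4184i, |z|^2 = 2.4975
Iter 3: z = 2.9884 + -1.4312i, |z|^2 = 10.9786
Escaped at iteration 3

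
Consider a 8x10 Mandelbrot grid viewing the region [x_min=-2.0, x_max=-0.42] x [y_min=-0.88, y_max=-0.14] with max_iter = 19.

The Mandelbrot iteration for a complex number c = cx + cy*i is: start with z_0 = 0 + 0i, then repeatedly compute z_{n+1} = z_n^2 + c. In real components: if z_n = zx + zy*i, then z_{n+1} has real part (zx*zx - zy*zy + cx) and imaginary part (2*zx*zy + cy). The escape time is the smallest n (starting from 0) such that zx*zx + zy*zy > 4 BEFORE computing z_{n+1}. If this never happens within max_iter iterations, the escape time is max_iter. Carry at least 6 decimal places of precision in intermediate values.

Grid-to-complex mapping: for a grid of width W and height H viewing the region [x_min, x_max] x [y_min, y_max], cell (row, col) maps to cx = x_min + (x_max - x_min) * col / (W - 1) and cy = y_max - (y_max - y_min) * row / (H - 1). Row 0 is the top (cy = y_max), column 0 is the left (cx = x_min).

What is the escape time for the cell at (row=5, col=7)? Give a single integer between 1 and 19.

Answer: 19

Derivation:
z_0 = 0 + 0i, c = -0.4200 + -0.5511i
Iter 1: z = -0.4200 + -0.5511i, |z|^2 = 0.4801
Iter 2: z = -0.5473 + -0.0882i, |z|^2 = 0.3073
Iter 3: z = -0.1282 + -0.4546i, |z|^2 = 0.2231
Iter 4: z = -0.6102 + -0.4345i, |z|^2 = 0.5612
Iter 5: z = -0.2365 + -0.0208i, |z|^2 = 0.0564
Iter 6: z = -0.3645 + -0.5413i, |z|^2 = 0.4259
Iter 7: z = -0.5801 + -0.1565i, |z|^2 = 0.3610
Iter 8: z = -0.1080 + -0.3695i, |z|^2 = 0.1482
Iter 9: z = -0.5449 + -0.4713i, |z|^2 = 0.5191
Iter 10: z = -0.3452 + -0.0375i, |z|^2 = 0.1206
Iter 11: z = -0.3022 + -0.5252i, |z|^2 = 0.3672
Iter 12: z = -0.6045 + -0.2336i, |z|^2 = 0.4201
Iter 13: z = -0.1091 + -0.2686i, |z|^2 = 0.0841
Iter 14: z = -0.4803 + -0.4925i, |z|^2 = 0.4732
Iter 15: z = -0.4319 + -0.0781i, |z|^2 = 0.1926
Iter 16: z = -0.2396 + -0.4837i, |z|^2 = 0.2913
Iter 17: z = -0.5966 + -0.3194i, |z|^2 = 0.4579
Iter 18: z = -0.1661 + -0.1701i, |z|^2 = 0.0565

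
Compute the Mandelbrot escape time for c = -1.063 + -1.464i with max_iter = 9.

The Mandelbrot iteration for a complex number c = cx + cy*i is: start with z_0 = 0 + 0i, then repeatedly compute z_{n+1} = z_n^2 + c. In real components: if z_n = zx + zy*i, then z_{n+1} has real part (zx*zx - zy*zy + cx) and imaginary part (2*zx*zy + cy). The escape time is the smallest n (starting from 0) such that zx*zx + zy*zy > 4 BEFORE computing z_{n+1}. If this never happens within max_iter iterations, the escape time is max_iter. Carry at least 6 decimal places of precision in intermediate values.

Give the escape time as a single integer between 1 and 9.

Answer: 2

Derivation:
z_0 = 0 + 0i, c = -1.0630 + -1.4640i
Iter 1: z = -1.0630 + -1.4640i, |z|^2 = 3.2733
Iter 2: z = -2.0763 + 1.6485i, |z|^2 = 7.0286
Escaped at iteration 2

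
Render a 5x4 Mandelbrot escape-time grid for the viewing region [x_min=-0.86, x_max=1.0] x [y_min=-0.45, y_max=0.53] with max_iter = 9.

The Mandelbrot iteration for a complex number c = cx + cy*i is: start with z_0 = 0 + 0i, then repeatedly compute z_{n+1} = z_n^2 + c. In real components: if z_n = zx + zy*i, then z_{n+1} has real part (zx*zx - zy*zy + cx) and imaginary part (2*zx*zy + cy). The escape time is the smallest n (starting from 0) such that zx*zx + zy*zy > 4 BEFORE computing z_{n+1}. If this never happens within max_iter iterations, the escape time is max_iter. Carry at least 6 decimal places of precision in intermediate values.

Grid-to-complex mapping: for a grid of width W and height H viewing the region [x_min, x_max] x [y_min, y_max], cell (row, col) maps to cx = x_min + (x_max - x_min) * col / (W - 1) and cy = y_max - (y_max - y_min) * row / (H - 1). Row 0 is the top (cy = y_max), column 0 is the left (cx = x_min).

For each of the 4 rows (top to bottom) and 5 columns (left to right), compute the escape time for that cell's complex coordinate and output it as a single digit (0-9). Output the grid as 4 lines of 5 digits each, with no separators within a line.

(row=0, col=0): c = -0.8600 + 0.5300i → escape time 5
(row=0, col=1): c = -0.3950 + 0.5300i → escape time 9
(row=0, col=2): c = 0.0700 + 0.5300i → escape time 9
(row=0, col=3): c = 0.5350 + 0.5300i → escape time 4
(row=0, col=4): c = 1.0000 + 0.5300i → escape time 2
(row=1, col=0): c = -0.8600 + 0.2033i → escape time 9
(row=1, col=1): c = -0.3950 + 0.2033i → escape time 9
(row=1, col=2): c = 0.0700 + 0.2033i → escape time 9
(row=1, col=3): c = 0.5350 + 0.2033i → escape time 4
(row=1, col=4): c = 1.0000 + 0.2033i → escape time 2
(row=2, col=0): c = -0.8600 + -0.1233i → escape time 9
(row=2, col=1): c = -0.3950 + -0.1233i → escape time 9
(row=2, col=2): c = 0.0700 + -0.1233i → escape time 9
(row=2, col=3): c = 0.5350 + -0.1233i → escape time 4
(row=2, col=4): c = 1.0000 + -0.1233i → escape time 2
(row=3, col=0): c = -0.8600 + -0.4500i → escape time 6
(row=3, col=1): c = -0.3950 + -0.4500i → escape time 9
(row=3, col=2): c = 0.0700 + -0.4500i → escape time 9
(row=3, col=3): c = 0.5350 + -0.4500i → escape time 4
(row=3, col=4): c = 1.0000 + -0.4500i → escape time 2

Answer: 59942
99942
99942
69942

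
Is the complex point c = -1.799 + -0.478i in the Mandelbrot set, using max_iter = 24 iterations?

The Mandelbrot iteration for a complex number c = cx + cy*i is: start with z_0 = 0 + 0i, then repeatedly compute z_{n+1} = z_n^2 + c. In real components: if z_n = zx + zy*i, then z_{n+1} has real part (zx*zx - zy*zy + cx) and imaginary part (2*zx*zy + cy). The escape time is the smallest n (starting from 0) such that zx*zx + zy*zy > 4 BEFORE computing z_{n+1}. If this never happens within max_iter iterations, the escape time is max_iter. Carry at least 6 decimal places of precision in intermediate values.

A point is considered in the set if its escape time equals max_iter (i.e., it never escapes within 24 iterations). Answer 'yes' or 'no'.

z_0 = 0 + 0i, c = -1.7990 + -0.4780i
Iter 1: z = -1.7990 + -0.4780i, |z|^2 = 3.4649
Iter 2: z = 1.2089 + 1.2418i, |z|^2 = 3.0037
Iter 3: z = -1.8797 + 2.5246i, |z|^2 = 9.9067
Escaped at iteration 3

Answer: no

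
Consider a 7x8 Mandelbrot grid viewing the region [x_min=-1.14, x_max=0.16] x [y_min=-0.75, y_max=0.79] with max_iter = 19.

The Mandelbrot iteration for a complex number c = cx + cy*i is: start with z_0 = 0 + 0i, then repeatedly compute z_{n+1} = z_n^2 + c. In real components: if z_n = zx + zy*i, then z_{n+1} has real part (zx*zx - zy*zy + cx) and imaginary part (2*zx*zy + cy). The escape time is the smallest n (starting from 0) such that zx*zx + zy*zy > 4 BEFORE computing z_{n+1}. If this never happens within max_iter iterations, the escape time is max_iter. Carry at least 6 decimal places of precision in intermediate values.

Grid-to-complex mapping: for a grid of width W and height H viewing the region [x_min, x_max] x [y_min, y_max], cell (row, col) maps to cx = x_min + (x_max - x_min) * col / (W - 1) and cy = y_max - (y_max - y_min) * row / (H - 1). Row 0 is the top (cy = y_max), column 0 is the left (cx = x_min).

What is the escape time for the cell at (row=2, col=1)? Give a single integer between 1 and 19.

z_0 = 0 + 0i, c = -0.9233 + 0.3500i
Iter 1: z = -0.9233 + 0.3500i, |z|^2 = 0.9750
Iter 2: z = -0.1933 + -0.2963i, |z|^2 = 0.1252
Iter 3: z = -0.9738 + 0.4646i, |z|^2 = 1.1641
Iter 4: z = -0.1909 + -0.5548i, |z|^2 = 0.3442
Iter 5: z = -1.1947 + 0.5618i, |z|^2 = 1.7428
Iter 6: z = 0.1882 + -0.9923i, |z|^2 = 1.0201
Iter 7: z = -1.8725 + -0.0236i, |z|^2 = 3.5069
Iter 8: z = 2.5825 + 0.4383i, |z|^2 = 6.8613
Escaped at iteration 8

Answer: 8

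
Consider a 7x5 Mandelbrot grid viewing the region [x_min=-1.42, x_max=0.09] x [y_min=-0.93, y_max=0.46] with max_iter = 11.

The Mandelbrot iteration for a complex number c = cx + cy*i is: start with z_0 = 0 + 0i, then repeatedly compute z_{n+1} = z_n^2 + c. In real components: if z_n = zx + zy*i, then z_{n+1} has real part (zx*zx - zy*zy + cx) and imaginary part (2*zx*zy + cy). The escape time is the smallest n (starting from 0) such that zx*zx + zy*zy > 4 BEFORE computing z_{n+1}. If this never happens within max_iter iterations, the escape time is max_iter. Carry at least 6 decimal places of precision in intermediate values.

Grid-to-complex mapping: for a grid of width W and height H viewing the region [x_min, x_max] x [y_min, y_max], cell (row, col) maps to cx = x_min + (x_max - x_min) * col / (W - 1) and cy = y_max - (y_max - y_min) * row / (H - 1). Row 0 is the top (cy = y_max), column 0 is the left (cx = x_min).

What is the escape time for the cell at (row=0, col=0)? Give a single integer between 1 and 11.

z_0 = 0 + 0i, c = -1.4200 + 0.4600i
Iter 1: z = -1.4200 + 0.4600i, |z|^2 = 2.2280
Iter 2: z = 0.3848 + -0.8464i, |z|^2 = 0.8645
Iter 3: z = -1.9883 + -0.1914i, |z|^2 = 3.9901
Iter 4: z = 2.4968 + 1.2211i, |z|^2 = 7.7250
Escaped at iteration 4

Answer: 4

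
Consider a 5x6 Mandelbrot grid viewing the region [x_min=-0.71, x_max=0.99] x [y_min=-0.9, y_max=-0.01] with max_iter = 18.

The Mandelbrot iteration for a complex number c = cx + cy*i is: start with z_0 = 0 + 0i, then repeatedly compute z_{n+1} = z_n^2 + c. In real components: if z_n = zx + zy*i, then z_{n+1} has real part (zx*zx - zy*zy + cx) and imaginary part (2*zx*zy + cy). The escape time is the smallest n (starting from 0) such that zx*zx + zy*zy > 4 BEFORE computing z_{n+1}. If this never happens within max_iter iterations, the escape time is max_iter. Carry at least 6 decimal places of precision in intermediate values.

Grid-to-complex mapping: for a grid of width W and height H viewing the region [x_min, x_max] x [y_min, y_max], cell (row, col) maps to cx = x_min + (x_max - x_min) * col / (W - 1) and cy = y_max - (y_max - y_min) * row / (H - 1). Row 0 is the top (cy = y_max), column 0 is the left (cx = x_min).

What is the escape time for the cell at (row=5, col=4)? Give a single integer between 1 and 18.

z_0 = 0 + 0i, c = 0.9900 + -0.9000i
Iter 1: z = 0.9900 + -0.9000i, |z|^2 = 1.7901
Iter 2: z = 1.1601 + -2.6820i, |z|^2 = 8.5390
Escaped at iteration 2

Answer: 2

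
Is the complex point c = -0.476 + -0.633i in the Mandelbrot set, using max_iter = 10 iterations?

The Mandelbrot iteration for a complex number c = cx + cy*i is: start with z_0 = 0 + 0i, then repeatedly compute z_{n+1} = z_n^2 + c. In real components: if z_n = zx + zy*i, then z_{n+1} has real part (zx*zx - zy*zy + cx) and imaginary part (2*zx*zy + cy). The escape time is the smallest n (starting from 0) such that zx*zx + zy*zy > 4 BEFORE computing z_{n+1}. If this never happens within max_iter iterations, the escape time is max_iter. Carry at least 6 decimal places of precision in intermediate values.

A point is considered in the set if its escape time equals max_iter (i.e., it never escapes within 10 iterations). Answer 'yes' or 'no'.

z_0 = 0 + 0i, c = -0.4760 + -0.6330i
Iter 1: z = -0.4760 + -0.6330i, |z|^2 = 0.6273
Iter 2: z = -0.6501 + -0.0304i, |z|^2 = 0.4236
Iter 3: z = -0.0543 + -0.5935i, |z|^2 = 0.3552
Iter 4: z = -0.8253 + -0.5686i, |z|^2 = 1.0044
Iter 5: z = -0.1182 + 0.3055i, |z|^2 = 0.1073
Iter 6: z = -0.5554 + -0.7052i, |z|^2 = 0.8057
Iter 7: z = -0.6649 + 0.1503i, |z|^2 = 0.4647
Iter 8: z = -0.0565 + -0.8328i, |z|^2 = 0.6968
Iter 9: z = -1.1664 + -0.5389i, |z|^2 = 1.6509
Did not escape in 10 iterations → in set

Answer: yes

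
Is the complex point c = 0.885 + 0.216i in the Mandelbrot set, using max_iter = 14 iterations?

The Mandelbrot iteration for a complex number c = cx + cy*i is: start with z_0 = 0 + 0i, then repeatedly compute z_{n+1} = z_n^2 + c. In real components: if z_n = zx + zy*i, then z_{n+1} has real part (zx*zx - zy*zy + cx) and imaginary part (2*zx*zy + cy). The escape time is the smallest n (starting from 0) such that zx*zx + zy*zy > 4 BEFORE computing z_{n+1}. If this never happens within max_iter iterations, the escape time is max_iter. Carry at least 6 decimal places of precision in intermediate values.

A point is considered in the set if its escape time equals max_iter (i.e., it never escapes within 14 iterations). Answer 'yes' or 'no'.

z_0 = 0 + 0i, c = 0.8850 + 0.2160i
Iter 1: z = 0.8850 + 0.2160i, |z|^2 = 0.8299
Iter 2: z = 1.6216 + 0.5983i, |z|^2 = 2.9875
Iter 3: z = 3.1565 + 2.1564i, |z|^2 = 14.6137
Escaped at iteration 3

Answer: no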